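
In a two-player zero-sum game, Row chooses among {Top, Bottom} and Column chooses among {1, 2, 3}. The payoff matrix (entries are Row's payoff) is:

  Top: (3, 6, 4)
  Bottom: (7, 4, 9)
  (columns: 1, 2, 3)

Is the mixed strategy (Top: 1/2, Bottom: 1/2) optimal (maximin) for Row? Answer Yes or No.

Yes

Against 1 this mix gives (1/2)·3 + (1/2)·7 = 5.
Against 2 this mix gives (1/2)·6 + (1/2)·4 = 5.
Against 3 this mix gives (1/2)·4 + (1/2)·9 = 13/2.
All of Column's active replies (1, 2) yield 5, and no column does worse for Row. The mix makes Column indifferent and guarantees 5, so it is optimal.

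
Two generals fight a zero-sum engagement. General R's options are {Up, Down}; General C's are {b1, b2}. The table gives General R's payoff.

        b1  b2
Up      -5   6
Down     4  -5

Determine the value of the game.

Row minima: Up → -5, Down → -5; maximin = -5.
Column maxima: b1 → 4, b2 → 6; minimax = 4.
-5 ≠ 4, so there is no saddle point; optimal play is mixed.
Let General R play Up with probability p. Expected payoff against b1: (-5)p + 4(1−p) = −9p + 4; against b2: 6p + (-5)(1−p) = 11p − 5.
Setting these equal: −9p + 4 = 11p − 5 ⇒ −20p = -9 ⇒ p = 9/20, and the value is (-9)·(9/20) + 4 = -1/20.
For General C: with q = P(b1), equating Up's and Down's payoffs gives −11q + 6 = 9q − 5 ⇒ q = 11/20.

-1/20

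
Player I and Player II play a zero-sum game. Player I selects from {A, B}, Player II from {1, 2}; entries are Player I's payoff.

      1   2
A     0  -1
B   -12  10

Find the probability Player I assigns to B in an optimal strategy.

1/23

Row minima: A → -1, B → -12; maximin = -1.
Column maxima: 1 → 0, 2 → 10; minimax = 0.
-1 ≠ 0, so there is no saddle point; optimal play is mixed.
Let Player I play A with probability p. Expected payoff against 1: 0p + (-12)(1−p) = 12p − 12; against 2: (-1)p + 10(1−p) = −11p + 10.
Setting these equal: 12p − 12 = −11p + 10 ⇒ 23p = 22 ⇒ p = 22/23, and the value is (12)·(22/23) − 12 = -12/23.
For Player II: with q = P(1), equating A's and B's payoffs gives q − 1 = −22q + 10 ⇒ q = 11/23.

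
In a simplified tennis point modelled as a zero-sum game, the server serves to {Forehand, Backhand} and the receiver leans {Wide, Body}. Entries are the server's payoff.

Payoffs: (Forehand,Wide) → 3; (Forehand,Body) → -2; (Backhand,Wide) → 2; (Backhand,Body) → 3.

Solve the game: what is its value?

Row minima: Forehand → -2, Backhand → 2; maximin = 2.
Column maxima: Wide → 3, Body → 3; minimax = 3.
2 ≠ 3, so there is no saddle point; optimal play is mixed.
Let the server play Forehand with probability p. Expected payoff against Wide: 3p + 2(1−p) = p + 2; against Body: (-2)p + 3(1−p) = −5p + 3.
Setting these equal: p + 2 = −5p + 3 ⇒ 6p = 1 ⇒ p = 1/6, and the value is (1)·(1/6) + 2 = 13/6.
For the receiver: with q = P(Wide), equating Forehand's and Backhand's payoffs gives 5q − 2 = −q + 3 ⇒ q = 5/6.

13/6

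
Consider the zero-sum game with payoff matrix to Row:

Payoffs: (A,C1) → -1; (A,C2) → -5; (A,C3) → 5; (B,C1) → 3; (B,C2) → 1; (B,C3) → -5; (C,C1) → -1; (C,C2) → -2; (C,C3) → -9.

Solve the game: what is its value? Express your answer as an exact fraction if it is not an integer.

Row minima: A → -5, B → -5, C → -9; maximin = -5.
Column maxima: C1 → 3, C2 → 1, C3 → 5; minimax = 1.
-5 ≠ 1, so there is no saddle point; optimal play is mixed.
C is strictly dominated by B, so Row never plays it.
C1 is strictly dominated by C2 (it gives Row strictly more in every row), so Column never plays it.
On the remaining 2×2 (A, B vs C2, C3):
Let Row play A with probability p. Expected payoff against C2: (-5)p + 1(1−p) = −6p + 1; against C3: 5p + (-5)(1−p) = 10p − 5.
Setting these equal: −6p + 1 = 10p − 5 ⇒ −16p = -6 ⇒ p = 3/8, and the value is (-6)·(3/8) + 1 = -5/4.
For Column: with q = P(C2), equating A's and B's payoffs gives −10q + 5 = 6q − 5 ⇒ q = 5/8.

-5/4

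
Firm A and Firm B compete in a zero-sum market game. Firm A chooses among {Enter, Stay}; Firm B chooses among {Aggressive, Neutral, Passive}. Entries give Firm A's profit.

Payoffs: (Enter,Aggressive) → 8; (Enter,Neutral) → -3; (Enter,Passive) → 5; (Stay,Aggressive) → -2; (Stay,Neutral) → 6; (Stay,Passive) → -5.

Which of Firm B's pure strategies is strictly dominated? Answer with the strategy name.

Aggressive

Passive holds Firm A's payoff strictly below Aggressive in every row: 5 < 8, -5 < -2.
So Aggressive is strictly dominated for Firm B.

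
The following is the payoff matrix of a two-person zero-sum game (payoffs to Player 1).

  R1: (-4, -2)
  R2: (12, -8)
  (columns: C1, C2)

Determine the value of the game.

Row minima: R1 → -4, R2 → -8; maximin = -4.
Column maxima: C1 → 12, C2 → -2; minimax = -2.
-4 ≠ -2, so there is no saddle point; optimal play is mixed.
Let Player 1 play R1 with probability p. Expected payoff against C1: (-4)p + 12(1−p) = −16p + 12; against C2: (-2)p + (-8)(1−p) = 6p − 8.
Setting these equal: −16p + 12 = 6p − 8 ⇒ −22p = -20 ⇒ p = 10/11, and the value is (-16)·(10/11) + 12 = -28/11.
For Player 2: with q = P(C1), equating R1's and R2's payoffs gives −2q − 2 = 20q − 8 ⇒ q = 3/11.

-28/11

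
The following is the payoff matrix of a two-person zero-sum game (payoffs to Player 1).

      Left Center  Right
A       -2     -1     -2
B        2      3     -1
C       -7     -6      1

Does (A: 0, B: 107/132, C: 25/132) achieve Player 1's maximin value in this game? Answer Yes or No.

Against Left this mix gives (107/132)·2 + (25/132)·(-7) = 13/44.
Against Center this mix gives (107/132)·3 + (25/132)·(-6) = 57/44.
Against Right this mix gives (107/132)·(-1) + (25/132)·1 = -41/66.
Player 2 will play Right, holding Player 1 to -41/66. Shifting weight toward the row that does better against Right would raise this floor (the equalizing mix achieves -5/11 against both Right and Left), so the proposed strategy is not optimal.

No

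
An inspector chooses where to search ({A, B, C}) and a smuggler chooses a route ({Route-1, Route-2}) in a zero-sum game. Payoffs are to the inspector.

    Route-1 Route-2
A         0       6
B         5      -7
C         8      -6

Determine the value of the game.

Row minima: A → 0, B → -7, C → -6; maximin = 0.
Column maxima: Route-1 → 8, Route-2 → 6; minimax = 6.
0 ≠ 6, so there is no saddle point; optimal play is mixed.
B is strictly dominated by C, so the inspector never plays it.
On the remaining 2×2 (A, C vs Route-1, Route-2):
Let the inspector play A with probability p. Expected payoff against Route-1: 0p + 8(1−p) = −8p + 8; against Route-2: 6p + (-6)(1−p) = 12p − 6.
Setting these equal: −8p + 8 = 12p − 6 ⇒ −20p = -14 ⇒ p = 7/10, and the value is (-8)·(7/10) + 8 = 12/5.
For the smuggler: with q = P(Route-1), equating A's and C's payoffs gives −6q + 6 = 14q − 6 ⇒ q = 3/5.

12/5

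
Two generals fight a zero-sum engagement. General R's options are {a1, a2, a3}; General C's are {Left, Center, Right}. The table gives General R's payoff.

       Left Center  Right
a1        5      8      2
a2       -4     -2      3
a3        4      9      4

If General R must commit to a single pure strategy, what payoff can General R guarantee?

4

Row minima: a1 → 2, a2 → -4, a3 → 4.
The best of these is 4.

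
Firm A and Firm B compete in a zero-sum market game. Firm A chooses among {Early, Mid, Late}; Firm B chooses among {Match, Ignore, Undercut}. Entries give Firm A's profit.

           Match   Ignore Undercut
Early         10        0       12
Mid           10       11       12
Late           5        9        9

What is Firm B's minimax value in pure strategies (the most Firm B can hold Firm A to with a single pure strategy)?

10

Column maxima: Match → 10, Ignore → 11, Undercut → 12.
The smallest of these is 10.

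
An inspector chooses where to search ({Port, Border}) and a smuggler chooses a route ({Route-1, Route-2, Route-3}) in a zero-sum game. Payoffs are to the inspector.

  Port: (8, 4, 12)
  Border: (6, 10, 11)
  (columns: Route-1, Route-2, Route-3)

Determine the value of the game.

7

Row minima: Port → 4, Border → 6; maximin = 6.
Column maxima: Route-1 → 8, Route-2 → 10, Route-3 → 12; minimax = 8.
6 ≠ 8, so there is no saddle point; optimal play is mixed.
Route-3 is strictly dominated by Route-1 (it gives the inspector strictly more in every row), so the smuggler never plays it.
On the remaining 2×2 (Port, Border vs Route-1, Route-2):
Let the inspector play Port with probability p. Expected payoff against Route-1: 8p + 6(1−p) = 2p + 6; against Route-2: 4p + 10(1−p) = −6p + 10.
Setting these equal: 2p + 6 = −6p + 10 ⇒ 8p = 4 ⇒ p = 1/2, and the value is (2)·(1/2) + 6 = 7.
For the smuggler: with q = P(Route-1), equating Port's and Border's payoffs gives 4q + 4 = −4q + 10 ⇒ q = 3/4.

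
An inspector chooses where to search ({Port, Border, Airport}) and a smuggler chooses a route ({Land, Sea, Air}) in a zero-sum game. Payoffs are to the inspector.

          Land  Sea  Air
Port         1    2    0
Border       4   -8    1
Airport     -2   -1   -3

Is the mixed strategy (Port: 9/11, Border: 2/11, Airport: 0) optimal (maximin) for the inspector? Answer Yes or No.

Yes

Against Land this mix gives (9/11)·1 + (2/11)·4 = 17/11.
Against Sea this mix gives (9/11)·2 + (2/11)·(-8) = 2/11.
Against Air this mix gives (9/11)·0 + (2/11)·1 = 2/11.
All of the smuggler's active replies (Sea, Air) yield 2/11, and no column does worse for the inspector. The mix makes the smuggler indifferent and guarantees 2/11, so it is optimal.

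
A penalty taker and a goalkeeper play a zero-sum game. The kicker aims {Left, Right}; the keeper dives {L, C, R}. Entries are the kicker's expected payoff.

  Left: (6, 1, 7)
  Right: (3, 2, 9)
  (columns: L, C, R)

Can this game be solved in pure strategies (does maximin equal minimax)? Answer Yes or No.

Yes

Row minima: Left → 1, Right → 2; maximin = 2.
Column maxima: L → 6, C → 2, R → 9; minimax = 2.
maximin = minimax = 2, so a saddle point exists.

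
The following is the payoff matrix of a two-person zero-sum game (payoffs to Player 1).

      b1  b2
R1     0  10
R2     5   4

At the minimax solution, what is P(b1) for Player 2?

6/11

Row minima: R1 → 0, R2 → 4; maximin = 4.
Column maxima: b1 → 5, b2 → 10; minimax = 5.
4 ≠ 5, so there is no saddle point; optimal play is mixed.
Let Player 1 play R1 with probability p. Expected payoff against b1: 0p + 5(1−p) = −5p + 5; against b2: 10p + 4(1−p) = 6p + 4.
Setting these equal: −5p + 5 = 6p + 4 ⇒ −11p = -1 ⇒ p = 1/11, and the value is (-5)·(1/11) + 5 = 50/11.
For Player 2: with q = P(b1), equating R1's and R2's payoffs gives −10q + 10 = q + 4 ⇒ q = 6/11.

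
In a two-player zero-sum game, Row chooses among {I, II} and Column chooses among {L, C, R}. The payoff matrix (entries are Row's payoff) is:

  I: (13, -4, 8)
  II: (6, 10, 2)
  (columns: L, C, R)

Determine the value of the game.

22/5

Row minima: I → -4, II → 2; maximin = 2.
Column maxima: L → 13, C → 10, R → 8; minimax = 8.
2 ≠ 8, so there is no saddle point; optimal play is mixed.
L is strictly dominated by R (it gives Row strictly more in every row), so Column never plays it.
On the remaining 2×2 (I, II vs C, R):
Let Row play I with probability p. Expected payoff against C: (-4)p + 10(1−p) = −14p + 10; against R: 8p + 2(1−p) = 6p + 2.
Setting these equal: −14p + 10 = 6p + 2 ⇒ −20p = -8 ⇒ p = 2/5, and the value is (-14)·(2/5) + 10 = 22/5.
For Column: with q = P(C), equating I's and II's payoffs gives −12q + 8 = 8q + 2 ⇒ q = 3/10.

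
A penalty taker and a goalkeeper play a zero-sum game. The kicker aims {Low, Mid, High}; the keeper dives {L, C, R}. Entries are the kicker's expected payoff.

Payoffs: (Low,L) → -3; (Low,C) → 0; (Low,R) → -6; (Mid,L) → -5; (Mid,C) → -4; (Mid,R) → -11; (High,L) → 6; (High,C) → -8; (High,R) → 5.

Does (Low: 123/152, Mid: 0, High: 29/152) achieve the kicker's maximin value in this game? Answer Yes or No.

No

Against L this mix gives (123/152)·(-3) + (29/152)·6 = -195/152.
Against C this mix gives (123/152)·0 + (29/152)·(-8) = -29/19.
Against R this mix gives (123/152)·(-6) + (29/152)·5 = -593/152.
The keeper will play R, holding the kicker to -593/152. Shifting weight toward the row that does better against R would raise this floor (the equalizing mix achieves -48/19 against both R and C), so the proposed strategy is not optimal.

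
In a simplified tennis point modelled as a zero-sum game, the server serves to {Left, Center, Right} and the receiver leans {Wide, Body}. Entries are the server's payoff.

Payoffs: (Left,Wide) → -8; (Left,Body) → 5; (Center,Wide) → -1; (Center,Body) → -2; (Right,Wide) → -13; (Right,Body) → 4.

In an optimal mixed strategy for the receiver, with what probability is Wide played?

1/2

Row minima: Left → -8, Center → -2, Right → -13; maximin = -2.
Column maxima: Wide → -1, Body → 5; minimax = -1.
-2 ≠ -1, so there is no saddle point; optimal play is mixed.
Right is strictly dominated by Left, so the server never plays it.
On the remaining 2×2 (Left, Center vs Wide, Body):
Let the server play Left with probability p. Expected payoff against Wide: (-8)p + (-1)(1−p) = −7p − 1; against Body: 5p + (-2)(1−p) = 7p − 2.
Setting these equal: −7p − 1 = 7p − 2 ⇒ −14p = -1 ⇒ p = 1/14, and the value is (-7)·(1/14) − 1 = -3/2.
For the receiver: with q = P(Wide), equating Left's and Center's payoffs gives −13q + 5 = q − 2 ⇒ q = 1/2.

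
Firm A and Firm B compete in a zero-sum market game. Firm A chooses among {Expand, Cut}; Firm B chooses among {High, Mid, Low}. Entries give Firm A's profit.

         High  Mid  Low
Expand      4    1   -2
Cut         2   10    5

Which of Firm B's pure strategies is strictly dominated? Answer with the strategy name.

Mid

Low holds Firm A's payoff strictly below Mid in every row: -2 < 1, 5 < 10.
So Mid is strictly dominated for Firm B.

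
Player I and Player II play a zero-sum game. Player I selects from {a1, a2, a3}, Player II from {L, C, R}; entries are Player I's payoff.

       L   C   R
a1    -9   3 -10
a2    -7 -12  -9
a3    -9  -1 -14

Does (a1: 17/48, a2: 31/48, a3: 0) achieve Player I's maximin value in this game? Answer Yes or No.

No

Against L this mix gives (17/48)·(-9) + (31/48)·(-7) = -185/24.
Against C this mix gives (17/48)·3 + (31/48)·(-12) = -107/16.
Against R this mix gives (17/48)·(-10) + (31/48)·(-9) = -449/48.
Player II will play R, holding Player I to -449/48. Shifting weight toward the row that does better against R would raise this floor (the equalizing mix achieves -147/16 against both R and C), so the proposed strategy is not optimal.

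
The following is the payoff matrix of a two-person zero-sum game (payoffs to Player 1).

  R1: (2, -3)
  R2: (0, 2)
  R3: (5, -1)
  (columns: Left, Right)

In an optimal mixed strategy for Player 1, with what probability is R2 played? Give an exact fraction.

3/4

Row minima: R1 → -3, R2 → 0, R3 → -1; maximin = 0.
Column maxima: Left → 5, Right → 2; minimax = 2.
0 ≠ 2, so there is no saddle point; optimal play is mixed.
R1 is strictly dominated by R3, so Player 1 never plays it.
On the remaining 2×2 (R2, R3 vs Left, Right):
Let Player 1 play R2 with probability p. Expected payoff against Left: 0p + 5(1−p) = −5p + 5; against Right: 2p + (-1)(1−p) = 3p − 1.
Setting these equal: −5p + 5 = 3p − 1 ⇒ −8p = -6 ⇒ p = 3/4, and the value is (-5)·(3/4) + 5 = 5/4.
For Player 2: with q = P(Left), equating R2's and R3's payoffs gives −2q + 2 = 6q − 1 ⇒ q = 3/8.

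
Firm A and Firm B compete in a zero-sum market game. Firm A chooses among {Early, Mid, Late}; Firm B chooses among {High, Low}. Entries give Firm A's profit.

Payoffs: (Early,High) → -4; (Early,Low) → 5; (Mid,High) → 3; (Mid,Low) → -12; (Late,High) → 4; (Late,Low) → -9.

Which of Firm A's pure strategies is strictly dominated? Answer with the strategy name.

Late gives a strictly higher payoff than Mid against every column: 4 > 3, -9 > -12.
So Mid is strictly dominated and Firm A never plays it.

Mid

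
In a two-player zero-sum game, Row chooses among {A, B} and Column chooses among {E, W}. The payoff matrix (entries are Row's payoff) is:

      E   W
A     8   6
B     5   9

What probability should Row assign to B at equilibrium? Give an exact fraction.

Row minima: A → 6, B → 5; maximin = 6.
Column maxima: E → 8, W → 9; minimax = 8.
6 ≠ 8, so there is no saddle point; optimal play is mixed.
Let Row play A with probability p. Expected payoff against E: 8p + 5(1−p) = 3p + 5; against W: 6p + 9(1−p) = −3p + 9.
Setting these equal: 3p + 5 = −3p + 9 ⇒ 6p = 4 ⇒ p = 2/3, and the value is (3)·(2/3) + 5 = 7.
For Column: with q = P(E), equating A's and B's payoffs gives 2q + 6 = −4q + 9 ⇒ q = 1/2.

1/3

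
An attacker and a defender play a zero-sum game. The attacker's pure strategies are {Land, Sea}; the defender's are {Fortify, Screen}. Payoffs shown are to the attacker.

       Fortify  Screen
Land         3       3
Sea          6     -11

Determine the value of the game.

3

Row minima: Land → 3, Sea → -11; maximin = 3.
Column maxima: Fortify → 6, Screen → 3; minimax = 3.
Since maximin = minimax = 3, there is a saddle point and the value is 3.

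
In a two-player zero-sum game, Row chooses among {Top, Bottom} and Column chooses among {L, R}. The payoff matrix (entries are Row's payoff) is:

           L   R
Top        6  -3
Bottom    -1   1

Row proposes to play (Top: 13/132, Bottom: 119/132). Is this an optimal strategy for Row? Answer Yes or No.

No

Against L this mix gives (13/132)·6 + (119/132)·(-1) = -41/132.
Against R this mix gives (13/132)·(-3) + (119/132)·1 = 20/33.
Column will play L, holding Row to -41/132. Shifting weight toward the row that does better against L would raise this floor (the equalizing mix achieves 3/11 against both L and R), so the proposed strategy is not optimal.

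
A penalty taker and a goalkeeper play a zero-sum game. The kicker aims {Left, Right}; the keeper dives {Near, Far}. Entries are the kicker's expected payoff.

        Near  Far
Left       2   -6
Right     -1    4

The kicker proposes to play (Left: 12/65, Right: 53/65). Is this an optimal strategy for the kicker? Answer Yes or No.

Against Near this mix gives (12/65)·2 + (53/65)·(-1) = -29/65.
Against Far this mix gives (12/65)·(-6) + (53/65)·4 = 28/13.
The keeper will play Near, holding the kicker to -29/65. Shifting weight toward the row that does better against Near would raise this floor (the equalizing mix achieves 2/13 against both Near and Far), so the proposed strategy is not optimal.

No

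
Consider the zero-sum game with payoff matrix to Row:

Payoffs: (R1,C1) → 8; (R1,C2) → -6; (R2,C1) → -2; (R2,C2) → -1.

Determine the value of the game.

Row minima: R1 → -6, R2 → -2; maximin = -2.
Column maxima: C1 → 8, C2 → -1; minimax = -1.
-2 ≠ -1, so there is no saddle point; optimal play is mixed.
Let Row play R1 with probability p. Expected payoff against C1: 8p + (-2)(1−p) = 10p − 2; against C2: (-6)p + (-1)(1−p) = −5p − 1.
Setting these equal: 10p − 2 = −5p − 1 ⇒ 15p = 1 ⇒ p = 1/15, and the value is (10)·(1/15) − 2 = -4/3.
For Column: with q = P(C1), equating R1's and R2's payoffs gives 14q − 6 = −q − 1 ⇒ q = 1/3.

-4/3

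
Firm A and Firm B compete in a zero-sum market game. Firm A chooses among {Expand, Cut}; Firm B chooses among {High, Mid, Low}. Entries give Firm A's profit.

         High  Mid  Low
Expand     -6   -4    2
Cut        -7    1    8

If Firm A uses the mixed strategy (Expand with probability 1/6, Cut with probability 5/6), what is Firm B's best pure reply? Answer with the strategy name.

If Firm B plays High, Firm A's expected payoff is (1/6)·(-6) + (5/6)·(-7) = -41/6.
If Firm B plays Mid, Firm A's expected payoff is (1/6)·(-4) + (5/6)·1 = 1/6.
If Firm B plays Low, Firm A's expected payoff is (1/6)·2 + (5/6)·8 = 7.
Firm B minimizes Firm A's payoff; the smallest is -41/6, so the best response is High.

High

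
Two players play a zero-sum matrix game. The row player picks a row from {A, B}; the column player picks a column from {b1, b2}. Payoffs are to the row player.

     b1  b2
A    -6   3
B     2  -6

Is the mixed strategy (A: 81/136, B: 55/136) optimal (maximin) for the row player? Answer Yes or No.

Against b1 this mix gives (81/136)·(-6) + (55/136)·2 = -47/17.
Against b2 this mix gives (81/136)·3 + (55/136)·(-6) = -87/136.
The column player will play b1, holding the row player to -47/17. Shifting weight toward the row that does better against b1 would raise this floor (the equalizing mix achieves -30/17 against both b1 and b2), so the proposed strategy is not optimal.

No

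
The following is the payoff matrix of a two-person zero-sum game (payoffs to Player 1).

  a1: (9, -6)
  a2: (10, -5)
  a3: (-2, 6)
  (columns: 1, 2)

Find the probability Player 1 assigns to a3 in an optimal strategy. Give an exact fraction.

Row minima: a1 → -6, a2 → -5, a3 → -2; maximin = -2.
Column maxima: 1 → 10, 2 → 6; minimax = 6.
-2 ≠ 6, so there is no saddle point; optimal play is mixed.
a1 is strictly dominated by a2, so Player 1 never plays it.
On the remaining 2×2 (a2, a3 vs 1, 2):
Let Player 1 play a2 with probability p. Expected payoff against 1: 10p + (-2)(1−p) = 12p − 2; against 2: (-5)p + 6(1−p) = −11p + 6.
Setting these equal: 12p − 2 = −11p + 6 ⇒ 23p = 8 ⇒ p = 8/23, and the value is (12)·(8/23) − 2 = 50/23.
For Player 2: with q = P(1), equating a2's and a3's payoffs gives 15q − 5 = −8q + 6 ⇒ q = 11/23.

15/23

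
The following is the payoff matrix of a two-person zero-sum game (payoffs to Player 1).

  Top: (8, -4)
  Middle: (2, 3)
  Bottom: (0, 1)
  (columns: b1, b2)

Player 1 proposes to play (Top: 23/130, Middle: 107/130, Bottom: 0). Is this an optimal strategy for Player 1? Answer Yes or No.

No

Against b1 this mix gives (23/130)·8 + (107/130)·2 = 199/65.
Against b2 this mix gives (23/130)·(-4) + (107/130)·3 = 229/130.
Player 2 will play b2, holding Player 1 to 229/130. Shifting weight toward the row that does better against b2 would raise this floor (the equalizing mix achieves 32/13 against both b2 and b1), so the proposed strategy is not optimal.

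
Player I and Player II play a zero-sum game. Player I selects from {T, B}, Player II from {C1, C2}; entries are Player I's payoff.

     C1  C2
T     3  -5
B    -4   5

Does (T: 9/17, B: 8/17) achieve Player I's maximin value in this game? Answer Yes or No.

Yes

Against C1 this mix gives (9/17)·3 + (8/17)·(-4) = -5/17.
Against C2 this mix gives (9/17)·(-5) + (8/17)·5 = -5/17.
All of Player II's active replies (C1, C2) yield -5/17, and no column does worse for Player I. The mix makes Player II indifferent and guarantees -5/17, so it is optimal.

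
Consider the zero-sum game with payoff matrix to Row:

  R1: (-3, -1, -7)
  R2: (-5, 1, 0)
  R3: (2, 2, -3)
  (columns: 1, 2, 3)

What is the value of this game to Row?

-3/2

Row minima: R1 → -7, R2 → -5, R3 → -3; maximin = -3.
Column maxima: 1 → 2, 2 → 2, 3 → 0; minimax = 0.
-3 ≠ 0, so there is no saddle point; optimal play is mixed.
R1 is strictly dominated by R3, so Row never plays it.
2 is strictly dominated by 3 (it gives Row strictly more in every row), so Column never plays it.
On the remaining 2×2 (R2, R3 vs 1, 3):
Let Row play R2 with probability p. Expected payoff against 1: (-5)p + 2(1−p) = −7p + 2; against 3: 0p + (-3)(1−p) = 3p − 3.
Setting these equal: −7p + 2 = 3p − 3 ⇒ −10p = -5 ⇒ p = 1/2, and the value is (-7)·(1/2) + 2 = -3/2.
For Column: with q = P(1), equating R2's and R3's payoffs gives −5q = 5q − 3 ⇒ q = 3/10.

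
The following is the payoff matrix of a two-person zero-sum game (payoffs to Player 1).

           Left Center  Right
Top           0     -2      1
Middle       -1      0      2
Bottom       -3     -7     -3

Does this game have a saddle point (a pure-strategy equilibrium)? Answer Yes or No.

Row minima: Top → -2, Middle → -1, Bottom → -7; maximin = -1.
Column maxima: Left → 0, Center → 0, Right → 2; minimax = 0.
-1 ≠ 0, so no pure-strategy equilibrium exists.

No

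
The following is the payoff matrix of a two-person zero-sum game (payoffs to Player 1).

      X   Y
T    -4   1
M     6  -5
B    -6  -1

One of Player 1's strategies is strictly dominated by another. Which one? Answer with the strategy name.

T gives a strictly higher payoff than B against every column: -4 > -6, 1 > -1.
So B is strictly dominated and Player 1 never plays it.

B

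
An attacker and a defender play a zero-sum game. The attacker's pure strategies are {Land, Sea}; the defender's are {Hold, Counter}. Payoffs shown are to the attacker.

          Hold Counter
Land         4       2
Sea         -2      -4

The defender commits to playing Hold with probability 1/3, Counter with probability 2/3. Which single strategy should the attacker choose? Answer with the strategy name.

Land

Expected payoff of Land: (1/3)·4 + (2/3)·2 = 8/3.
Expected payoff of Sea: (1/3)·(-2) + (2/3)·(-4) = -10/3.
The largest is 8/3, so the attacker's best response is Land.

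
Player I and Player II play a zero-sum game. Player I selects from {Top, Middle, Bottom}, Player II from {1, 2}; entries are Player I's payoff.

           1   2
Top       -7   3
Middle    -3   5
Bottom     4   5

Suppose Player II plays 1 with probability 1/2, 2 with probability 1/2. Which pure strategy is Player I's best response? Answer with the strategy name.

Bottom

Expected payoff of Top: (1/2)·(-7) + (1/2)·3 = -2.
Expected payoff of Middle: (1/2)·(-3) + (1/2)·5 = 1.
Expected payoff of Bottom: (1/2)·4 + (1/2)·5 = 9/2.
The largest is 9/2, so Player I's best response is Bottom.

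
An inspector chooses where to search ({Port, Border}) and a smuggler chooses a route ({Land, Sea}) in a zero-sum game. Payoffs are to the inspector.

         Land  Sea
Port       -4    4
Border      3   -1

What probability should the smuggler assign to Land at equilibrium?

Row minima: Port → -4, Border → -1; maximin = -1.
Column maxima: Land → 3, Sea → 4; minimax = 3.
-1 ≠ 3, so there is no saddle point; optimal play is mixed.
Let the inspector play Port with probability p. Expected payoff against Land: (-4)p + 3(1−p) = −7p + 3; against Sea: 4p + (-1)(1−p) = 5p − 1.
Setting these equal: −7p + 3 = 5p − 1 ⇒ −12p = -4 ⇒ p = 1/3, and the value is (-7)·(1/3) + 3 = 2/3.
For the smuggler: with q = P(Land), equating Port's and Border's payoffs gives −8q + 4 = 4q − 1 ⇒ q = 5/12.

5/12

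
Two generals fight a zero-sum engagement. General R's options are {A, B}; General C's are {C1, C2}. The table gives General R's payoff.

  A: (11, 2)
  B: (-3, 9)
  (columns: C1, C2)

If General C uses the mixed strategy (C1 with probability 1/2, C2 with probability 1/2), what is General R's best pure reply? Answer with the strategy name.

Expected payoff of A: (1/2)·11 + (1/2)·2 = 13/2.
Expected payoff of B: (1/2)·(-3) + (1/2)·9 = 3.
The largest is 13/2, so General R's best response is A.

A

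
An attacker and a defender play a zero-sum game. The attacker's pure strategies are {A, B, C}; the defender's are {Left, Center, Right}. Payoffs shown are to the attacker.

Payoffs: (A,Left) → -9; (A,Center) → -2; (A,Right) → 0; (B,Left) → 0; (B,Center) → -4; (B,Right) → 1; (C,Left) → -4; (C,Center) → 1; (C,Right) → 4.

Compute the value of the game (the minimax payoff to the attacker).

-16/9

Row minima: A → -9, B → -4, C → -4; maximin = -4.
Column maxima: Left → 0, Center → 1, Right → 4; minimax = 0.
-4 ≠ 0, so there is no saddle point; optimal play is mixed.
A is strictly dominated by C, so the attacker never plays it.
Right is strictly dominated by Left (it gives the attacker strictly more in every row), so the defender never plays it.
On the remaining 2×2 (B, C vs Left, Center):
Let the attacker play B with probability p. Expected payoff against Left: 0p + (-4)(1−p) = 4p − 4; against Center: (-4)p + 1(1−p) = −5p + 1.
Setting these equal: 4p − 4 = −5p + 1 ⇒ 9p = 5 ⇒ p = 5/9, and the value is (4)·(5/9) − 4 = -16/9.
For the defender: with q = P(Left), equating B's and C's payoffs gives 4q − 4 = −5q + 1 ⇒ q = 5/9.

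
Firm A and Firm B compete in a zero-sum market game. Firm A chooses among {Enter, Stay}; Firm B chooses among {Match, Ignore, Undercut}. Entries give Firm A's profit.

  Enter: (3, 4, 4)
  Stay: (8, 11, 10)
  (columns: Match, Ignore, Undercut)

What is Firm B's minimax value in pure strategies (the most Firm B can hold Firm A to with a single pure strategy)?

Column maxima: Match → 8, Ignore → 11, Undercut → 10.
The smallest of these is 8.

8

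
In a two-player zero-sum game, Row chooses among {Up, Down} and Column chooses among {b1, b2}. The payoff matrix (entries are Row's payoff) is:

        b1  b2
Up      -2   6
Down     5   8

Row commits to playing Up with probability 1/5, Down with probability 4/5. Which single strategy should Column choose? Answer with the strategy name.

b1

If Column plays b1, Row's expected payoff is (1/5)·(-2) + (4/5)·5 = 18/5.
If Column plays b2, Row's expected payoff is (1/5)·6 + (4/5)·8 = 38/5.
Column minimizes Row's payoff; the smallest is 18/5, so the best response is b1.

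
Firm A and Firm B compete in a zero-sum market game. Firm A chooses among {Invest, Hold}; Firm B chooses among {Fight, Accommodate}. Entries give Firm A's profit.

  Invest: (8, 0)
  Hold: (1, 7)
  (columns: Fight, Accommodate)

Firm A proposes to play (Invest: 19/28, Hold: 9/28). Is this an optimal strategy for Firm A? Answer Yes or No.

No

Against Fight this mix gives (19/28)·8 + (9/28)·1 = 23/4.
Against Accommodate this mix gives (19/28)·0 + (9/28)·7 = 9/4.
Firm B will play Accommodate, holding Firm A to 9/4. Shifting weight toward the row that does better against Accommodate would raise this floor (the equalizing mix achieves 4 against both Accommodate and Fight), so the proposed strategy is not optimal.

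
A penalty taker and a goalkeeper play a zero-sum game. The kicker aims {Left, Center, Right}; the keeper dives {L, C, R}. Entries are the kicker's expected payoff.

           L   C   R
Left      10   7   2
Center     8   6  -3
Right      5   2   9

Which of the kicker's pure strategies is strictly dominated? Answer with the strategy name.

Left gives a strictly higher payoff than Center against every column: 10 > 8, 7 > 6, 2 > -3.
So Center is strictly dominated and the kicker never plays it.

Center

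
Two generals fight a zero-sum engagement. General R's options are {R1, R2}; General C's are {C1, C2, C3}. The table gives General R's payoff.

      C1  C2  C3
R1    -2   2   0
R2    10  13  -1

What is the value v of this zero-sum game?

Row minima: R1 → -2, R2 → -1; maximin = -1.
Column maxima: C1 → 10, C2 → 13, C3 → 0; minimax = 0.
-1 ≠ 0, so there is no saddle point; optimal play is mixed.
C2 is strictly dominated by C1 (it gives General R strictly more in every row), so General C never plays it.
On the remaining 2×2 (R1, R2 vs C1, C3):
Let General R play R1 with probability p. Expected payoff against C1: (-2)p + 10(1−p) = −12p + 10; against C3: 0p + (-1)(1−p) = p − 1.
Setting these equal: −12p + 10 = p − 1 ⇒ −13p = -11 ⇒ p = 11/13, and the value is (-12)·(11/13) + 10 = -2/13.
For General C: with q = P(C1), equating R1's and R2's payoffs gives −2q = 11q − 1 ⇒ q = 1/13.

-2/13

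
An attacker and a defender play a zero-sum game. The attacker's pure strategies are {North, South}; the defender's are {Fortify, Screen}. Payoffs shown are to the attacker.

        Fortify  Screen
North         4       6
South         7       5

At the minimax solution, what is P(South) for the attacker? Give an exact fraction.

1/2

Row minima: North → 4, South → 5; maximin = 5.
Column maxima: Fortify → 7, Screen → 6; minimax = 6.
5 ≠ 6, so there is no saddle point; optimal play is mixed.
Let the attacker play North with probability p. Expected payoff against Fortify: 4p + 7(1−p) = −3p + 7; against Screen: 6p + 5(1−p) = p + 5.
Setting these equal: −3p + 7 = p + 5 ⇒ −4p = -2 ⇒ p = 1/2, and the value is (-3)·(1/2) + 7 = 11/2.
For the defender: with q = P(Fortify), equating North's and South's payoffs gives −2q + 6 = 2q + 5 ⇒ q = 1/4.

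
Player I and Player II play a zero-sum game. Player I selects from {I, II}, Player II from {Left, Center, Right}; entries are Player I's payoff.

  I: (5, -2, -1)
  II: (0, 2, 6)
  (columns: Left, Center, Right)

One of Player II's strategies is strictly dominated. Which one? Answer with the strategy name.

Right

Center holds Player I's payoff strictly below Right in every row: -2 < -1, 2 < 6.
So Right is strictly dominated for Player II.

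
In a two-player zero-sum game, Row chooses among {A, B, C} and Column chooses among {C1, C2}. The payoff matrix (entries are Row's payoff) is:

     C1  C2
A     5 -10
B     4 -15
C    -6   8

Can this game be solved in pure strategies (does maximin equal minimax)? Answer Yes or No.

No

Row minima: A → -10, B → -15, C → -6; maximin = -6.
Column maxima: C1 → 5, C2 → 8; minimax = 5.
-6 ≠ 5, so no pure-strategy equilibrium exists.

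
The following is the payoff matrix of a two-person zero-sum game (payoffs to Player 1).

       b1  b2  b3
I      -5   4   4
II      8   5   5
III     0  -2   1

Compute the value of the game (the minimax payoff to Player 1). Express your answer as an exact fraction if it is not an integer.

Row minima: I → -5, II → 5, III → -2; maximin = 5.
Column maxima: b1 → 8, b2 → 5, b3 → 5; minimax = 5.
Since maximin = minimax = 5, there is a saddle point and the value is 5.

5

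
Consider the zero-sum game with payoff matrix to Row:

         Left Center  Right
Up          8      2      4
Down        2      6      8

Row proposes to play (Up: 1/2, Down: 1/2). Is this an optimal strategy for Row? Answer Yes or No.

Against Left this mix gives (1/2)·8 + (1/2)·2 = 5.
Against Center this mix gives (1/2)·2 + (1/2)·6 = 4.
Against Right this mix gives (1/2)·4 + (1/2)·8 = 6.
Column will play Center, holding Row to 4. Shifting weight toward the row that does better against Center would raise this floor (the equalizing mix achieves 22/5 against both Center and Left), so the proposed strategy is not optimal.

No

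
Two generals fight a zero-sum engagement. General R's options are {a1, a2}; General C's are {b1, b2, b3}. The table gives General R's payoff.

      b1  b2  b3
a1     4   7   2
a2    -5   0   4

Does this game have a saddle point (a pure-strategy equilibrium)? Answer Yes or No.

No

Row minima: a1 → 2, a2 → -5; maximin = 2.
Column maxima: b1 → 4, b2 → 7, b3 → 4; minimax = 4.
2 ≠ 4, so no pure-strategy equilibrium exists.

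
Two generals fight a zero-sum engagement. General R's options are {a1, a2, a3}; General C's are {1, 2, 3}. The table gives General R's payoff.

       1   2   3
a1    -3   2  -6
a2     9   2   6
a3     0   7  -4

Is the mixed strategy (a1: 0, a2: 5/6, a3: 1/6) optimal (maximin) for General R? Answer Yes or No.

Against 1 this mix gives (5/6)·9 + (1/6)·0 = 15/2.
Against 2 this mix gives (5/6)·2 + (1/6)·7 = 17/6.
Against 3 this mix gives (5/6)·6 + (1/6)·(-4) = 13/3.
General C will play 2, holding General R to 17/6. Shifting weight toward the row that does better against 2 would raise this floor (the equalizing mix achieves 10/3 against both 2 and 3), so the proposed strategy is not optimal.

No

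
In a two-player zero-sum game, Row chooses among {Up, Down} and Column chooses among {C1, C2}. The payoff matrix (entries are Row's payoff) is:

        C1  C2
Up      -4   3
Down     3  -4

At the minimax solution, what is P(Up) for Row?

1/2

Row minima: Up → -4, Down → -4; maximin = -4.
Column maxima: C1 → 3, C2 → 3; minimax = 3.
-4 ≠ 3, so there is no saddle point; optimal play is mixed.
Let Row play Up with probability p. Expected payoff against C1: (-4)p + 3(1−p) = −7p + 3; against C2: 3p + (-4)(1−p) = 7p − 4.
Setting these equal: −7p + 3 = 7p − 4 ⇒ −14p = -7 ⇒ p = 1/2, and the value is (-7)·(1/2) + 3 = -1/2.
For Column: with q = P(C1), equating Up's and Down's payoffs gives −7q + 3 = 7q − 4 ⇒ q = 1/2.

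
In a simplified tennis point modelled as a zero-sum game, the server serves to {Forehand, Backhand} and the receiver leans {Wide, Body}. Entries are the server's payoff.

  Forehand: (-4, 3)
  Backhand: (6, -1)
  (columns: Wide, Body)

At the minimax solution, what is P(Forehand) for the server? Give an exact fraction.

1/2

Row minima: Forehand → -4, Backhand → -1; maximin = -1.
Column maxima: Wide → 6, Body → 3; minimax = 3.
-1 ≠ 3, so there is no saddle point; optimal play is mixed.
Let the server play Forehand with probability p. Expected payoff against Wide: (-4)p + 6(1−p) = −10p + 6; against Body: 3p + (-1)(1−p) = 4p − 1.
Setting these equal: −10p + 6 = 4p − 1 ⇒ −14p = -7 ⇒ p = 1/2, and the value is (-10)·(1/2) + 6 = 1.
For the receiver: with q = P(Wide), equating Forehand's and Backhand's payoffs gives −7q + 3 = 7q − 1 ⇒ q = 2/7.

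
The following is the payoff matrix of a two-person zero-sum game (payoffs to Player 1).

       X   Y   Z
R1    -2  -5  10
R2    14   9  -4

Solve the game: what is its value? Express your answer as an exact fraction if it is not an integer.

5/2

Row minima: R1 → -5, R2 → -4; maximin = -4.
Column maxima: X → 14, Y → 9, Z → 10; minimax = 9.
-4 ≠ 9, so there is no saddle point; optimal play is mixed.
X is strictly dominated by Y (it gives Player 1 strictly more in every row), so Player 2 never plays it.
On the remaining 2×2 (R1, R2 vs Y, Z):
Let Player 1 play R1 with probability p. Expected payoff against Y: (-5)p + 9(1−p) = −14p + 9; against Z: 10p + (-4)(1−p) = 14p − 4.
Setting these equal: −14p + 9 = 14p − 4 ⇒ −28p = -13 ⇒ p = 13/28, and the value is (-14)·(13/28) + 9 = 5/2.
For Player 2: with q = P(Y), equating R1's and R2's payoffs gives −15q + 10 = 13q − 4 ⇒ q = 1/2.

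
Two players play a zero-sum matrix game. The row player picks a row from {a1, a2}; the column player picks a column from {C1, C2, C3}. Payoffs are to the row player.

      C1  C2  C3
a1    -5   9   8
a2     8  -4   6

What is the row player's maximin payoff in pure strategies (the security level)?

-4

Row minima: a1 → -5, a2 → -4.
The best of these is -4.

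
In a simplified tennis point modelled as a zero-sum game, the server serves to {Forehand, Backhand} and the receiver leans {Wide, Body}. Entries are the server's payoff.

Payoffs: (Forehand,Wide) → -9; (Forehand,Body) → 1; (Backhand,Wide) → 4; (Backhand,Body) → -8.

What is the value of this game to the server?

Row minima: Forehand → -9, Backhand → -8; maximin = -8.
Column maxima: Wide → 4, Body → 1; minimax = 1.
-8 ≠ 1, so there is no saddle point; optimal play is mixed.
Let the server play Forehand with probability p. Expected payoff against Wide: (-9)p + 4(1−p) = −13p + 4; against Body: 1p + (-8)(1−p) = 9p − 8.
Setting these equal: −13p + 4 = 9p − 8 ⇒ −22p = -12 ⇒ p = 6/11, and the value is (-13)·(6/11) + 4 = -34/11.
For the receiver: with q = P(Wide), equating Forehand's and Backhand's payoffs gives −10q + 1 = 12q − 8 ⇒ q = 9/22.

-34/11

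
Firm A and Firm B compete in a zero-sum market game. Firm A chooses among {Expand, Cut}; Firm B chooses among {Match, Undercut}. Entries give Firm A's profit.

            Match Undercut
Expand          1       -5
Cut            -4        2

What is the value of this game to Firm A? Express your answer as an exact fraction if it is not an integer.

Row minima: Expand → -5, Cut → -4; maximin = -4.
Column maxima: Match → 1, Undercut → 2; minimax = 1.
-4 ≠ 1, so there is no saddle point; optimal play is mixed.
Let Firm A play Expand with probability p. Expected payoff against Match: 1p + (-4)(1−p) = 5p − 4; against Undercut: (-5)p + 2(1−p) = −7p + 2.
Setting these equal: 5p − 4 = −7p + 2 ⇒ 12p = 6 ⇒ p = 1/2, and the value is (5)·(1/2) − 4 = -3/2.
For Firm B: with q = P(Match), equating Expand's and Cut's payoffs gives 6q − 5 = −6q + 2 ⇒ q = 7/12.

-3/2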